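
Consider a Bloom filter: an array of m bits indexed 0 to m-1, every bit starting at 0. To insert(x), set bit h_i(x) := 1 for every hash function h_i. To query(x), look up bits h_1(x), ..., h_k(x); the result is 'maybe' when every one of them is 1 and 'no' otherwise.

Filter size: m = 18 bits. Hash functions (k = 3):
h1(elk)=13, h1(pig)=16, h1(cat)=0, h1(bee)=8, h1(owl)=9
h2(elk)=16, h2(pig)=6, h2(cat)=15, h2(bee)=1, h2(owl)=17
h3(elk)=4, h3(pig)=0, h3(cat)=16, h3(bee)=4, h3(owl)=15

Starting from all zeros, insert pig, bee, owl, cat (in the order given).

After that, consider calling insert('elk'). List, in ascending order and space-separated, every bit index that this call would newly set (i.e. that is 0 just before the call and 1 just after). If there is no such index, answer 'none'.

Start: bits=000000000000000000
After insert 'pig': sets bits 0 6 16 -> bits=100000100000000010
After insert 'bee': sets bits 1 4 8 -> bits=110010101000000010
After insert 'owl': sets bits 9 15 17 -> bits=110010101100000111
After insert 'cat': sets bits 0 15 16 -> bits=110010101100000111
insert 'elk' would touch bits 4 13 16; currently bit4=1, bit13=0, bit16=1
Bits that are 0 among those (would change 0->1): 13

Answer: 13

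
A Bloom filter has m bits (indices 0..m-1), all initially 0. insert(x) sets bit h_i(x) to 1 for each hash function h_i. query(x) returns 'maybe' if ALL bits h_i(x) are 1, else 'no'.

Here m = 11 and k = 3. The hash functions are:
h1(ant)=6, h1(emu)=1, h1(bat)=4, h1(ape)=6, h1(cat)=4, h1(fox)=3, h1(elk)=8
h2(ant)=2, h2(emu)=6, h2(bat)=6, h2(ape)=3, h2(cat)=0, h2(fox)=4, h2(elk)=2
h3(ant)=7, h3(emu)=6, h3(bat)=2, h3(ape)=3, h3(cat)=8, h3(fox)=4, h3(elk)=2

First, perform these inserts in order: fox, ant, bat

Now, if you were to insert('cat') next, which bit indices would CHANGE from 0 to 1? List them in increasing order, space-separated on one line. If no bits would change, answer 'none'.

Start: bits=00000000000
After insert 'fox': sets bits 3 4 -> bits=00011000000
After insert 'ant': sets bits 2 6 7 -> bits=00111011000
After insert 'bat': sets bits 2 4 6 -> bits=00111011000
insert 'cat' would touch bits 0 4 8; currently bit0=0, bit4=1, bit8=0
Bits that are 0 among those (would change 0->1): 0 8

Answer: 0 8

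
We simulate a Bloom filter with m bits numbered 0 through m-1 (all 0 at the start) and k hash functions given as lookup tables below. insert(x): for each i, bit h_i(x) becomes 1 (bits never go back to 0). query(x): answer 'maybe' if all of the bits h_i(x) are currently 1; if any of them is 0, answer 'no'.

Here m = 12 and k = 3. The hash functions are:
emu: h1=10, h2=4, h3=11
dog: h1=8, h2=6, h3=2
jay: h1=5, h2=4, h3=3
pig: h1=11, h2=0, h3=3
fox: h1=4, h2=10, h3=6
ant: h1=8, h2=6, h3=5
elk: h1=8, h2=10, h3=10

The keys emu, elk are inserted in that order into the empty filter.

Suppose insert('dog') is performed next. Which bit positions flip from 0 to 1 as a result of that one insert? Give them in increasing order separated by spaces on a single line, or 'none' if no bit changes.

Start: bits=000000000000
After insert 'emu': sets bits 4 10 11 -> bits=000010000011
After insert 'elk': sets bits 8 10 -> bits=000010001011
insert 'dog' would touch bits 2 6 8; currently bit2=0, bit6=0, bit8=1
Bits that are 0 among those (would change 0->1): 2 6

Answer: 2 6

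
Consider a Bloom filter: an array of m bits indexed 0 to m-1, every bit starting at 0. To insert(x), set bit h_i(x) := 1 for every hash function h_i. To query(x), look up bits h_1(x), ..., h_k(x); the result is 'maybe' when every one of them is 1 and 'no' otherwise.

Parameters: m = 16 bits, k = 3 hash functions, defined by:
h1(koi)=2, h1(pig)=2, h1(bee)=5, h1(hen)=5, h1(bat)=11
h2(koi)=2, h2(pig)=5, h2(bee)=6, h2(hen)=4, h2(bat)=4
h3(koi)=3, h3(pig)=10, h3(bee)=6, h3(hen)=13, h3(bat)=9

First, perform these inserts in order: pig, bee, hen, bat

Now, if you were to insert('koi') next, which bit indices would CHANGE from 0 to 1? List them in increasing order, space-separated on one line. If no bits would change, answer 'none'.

Start: bits=0000000000000000
After insert 'pig': sets bits 2 5 10 -> bits=0010010000100000
After insert 'bee': sets bits 5 6 -> bits=0010011000100000
After insert 'hen': sets bits 4 5 13 -> bits=0010111000100100
After insert 'bat': sets bits 4 9 11 -> bits=0010111001110100
insert 'koi' would touch bits 2 3; currently bit2=1, bit3=0
Bits that are 0 among those (would change 0->1): 3

Answer: 3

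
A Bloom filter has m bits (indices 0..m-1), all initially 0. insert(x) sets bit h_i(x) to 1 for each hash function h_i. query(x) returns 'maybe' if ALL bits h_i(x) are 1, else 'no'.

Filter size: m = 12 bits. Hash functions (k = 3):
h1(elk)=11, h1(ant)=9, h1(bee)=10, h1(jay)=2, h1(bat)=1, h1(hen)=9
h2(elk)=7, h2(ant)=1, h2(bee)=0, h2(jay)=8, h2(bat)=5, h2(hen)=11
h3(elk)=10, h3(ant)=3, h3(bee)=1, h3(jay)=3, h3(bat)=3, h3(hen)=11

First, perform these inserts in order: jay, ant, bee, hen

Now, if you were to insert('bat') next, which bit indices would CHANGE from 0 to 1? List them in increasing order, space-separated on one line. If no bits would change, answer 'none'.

Answer: 5

Derivation:
Start: bits=000000000000
After insert 'jay': sets bits 2 3 8 -> bits=001100001000
After insert 'ant': sets bits 1 3 9 -> bits=011100001100
After insert 'bee': sets bits 0 1 10 -> bits=111100001110
After insert 'hen': sets bits 9 11 -> bits=111100001111
insert 'bat' would touch bits 1 3 5; currently bit1=1, bit3=1, bit5=0
Bits that are 0 among those (would change 0->1): 5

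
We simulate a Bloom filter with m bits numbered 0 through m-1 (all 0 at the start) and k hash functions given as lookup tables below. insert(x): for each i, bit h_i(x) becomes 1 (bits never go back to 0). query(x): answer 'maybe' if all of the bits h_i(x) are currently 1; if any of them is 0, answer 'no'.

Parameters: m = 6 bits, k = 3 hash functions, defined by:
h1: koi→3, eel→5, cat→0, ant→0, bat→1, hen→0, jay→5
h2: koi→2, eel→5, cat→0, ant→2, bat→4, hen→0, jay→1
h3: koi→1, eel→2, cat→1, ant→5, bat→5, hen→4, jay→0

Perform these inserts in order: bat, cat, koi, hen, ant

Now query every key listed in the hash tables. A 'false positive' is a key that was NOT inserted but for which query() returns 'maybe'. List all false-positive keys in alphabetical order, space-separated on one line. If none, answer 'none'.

Answer: eel jay

Derivation:
Start: bits=000000
After insert 'bat': sets bits 1 4 5 -> bits=010011
After insert 'cat': sets bits 0 1 -> bits=110011
After insert 'koi': sets bits 1 2 3 -> bits=111111
After insert 'hen': sets bits 0 4 -> bits=111111
After insert 'ant': sets bits 0 2 5 -> bits=111111
Not inserted: eel jay — query each against bits=111111:
query eel: checks bit2=1, bit5=1 (all 1) -> maybe => FALSE POSITIVE
query jay: checks bit0=1, bit1=1, bit5=1 (all 1) -> maybe => FALSE POSITIVE
False positives (alphabetical): eel jay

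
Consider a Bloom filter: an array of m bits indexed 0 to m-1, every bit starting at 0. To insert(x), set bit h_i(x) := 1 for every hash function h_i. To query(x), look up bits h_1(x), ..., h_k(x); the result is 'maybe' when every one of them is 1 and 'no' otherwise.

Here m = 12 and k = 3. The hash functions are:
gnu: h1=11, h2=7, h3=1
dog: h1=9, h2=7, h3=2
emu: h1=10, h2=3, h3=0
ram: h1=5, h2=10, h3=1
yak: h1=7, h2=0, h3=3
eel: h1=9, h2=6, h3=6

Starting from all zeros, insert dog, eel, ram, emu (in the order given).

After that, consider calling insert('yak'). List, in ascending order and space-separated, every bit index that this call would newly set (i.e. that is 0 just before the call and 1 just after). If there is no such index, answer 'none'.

Answer: none

Derivation:
Start: bits=000000000000
After insert 'dog': sets bits 2 7 9 -> bits=001000010100
After insert 'eel': sets bits 6 9 -> bits=001000110100
After insert 'ram': sets bits 1 5 10 -> bits=011001110110
After insert 'emu': sets bits 0 3 10 -> bits=111101110110
insert 'yak' would touch bits 0 3 7; currently bit0=1, bit3=1, bit7=1
Bits that are 0 among those (would change 0->1): none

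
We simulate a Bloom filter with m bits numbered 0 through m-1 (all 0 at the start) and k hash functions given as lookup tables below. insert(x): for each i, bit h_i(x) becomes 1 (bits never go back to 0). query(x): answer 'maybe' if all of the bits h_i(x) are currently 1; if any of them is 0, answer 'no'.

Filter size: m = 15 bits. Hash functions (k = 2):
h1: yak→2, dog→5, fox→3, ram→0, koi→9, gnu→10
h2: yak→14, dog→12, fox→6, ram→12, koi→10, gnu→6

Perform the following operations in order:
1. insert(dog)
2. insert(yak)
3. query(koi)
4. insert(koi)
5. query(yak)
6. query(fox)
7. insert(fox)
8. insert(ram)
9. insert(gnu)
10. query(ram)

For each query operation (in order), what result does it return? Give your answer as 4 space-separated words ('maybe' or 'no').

Start: bits=000000000000000
Op 1: insert dog -> sets bits 5 12 -> bits=000001000000100
Op 2: insert yak -> sets bits 2 14 -> bits=001001000000101
Op 3: query koi -> checks bit9=0, bit10=0 (has a 0) -> no
Op 4: insert koi -> sets bits 9 10 -> bits=001001000110101
Op 5: query yak -> checks bit2=1, bit14=1 (all 1) -> maybe
Op 6: query fox -> checks bit3=0, bit6=0 (has a 0) -> no
Op 7: insert fox -> sets bits 3 6 -> bits=001101100110101
Op 8: insert ram -> sets bits 0 12 -> bits=101101100110101
Op 9: insert gnu -> sets bits 6 10 -> bits=101101100110101
Op 10: query ram -> checks bit0=1, bit12=1 (all 1) -> maybe
Query results in order: no maybe no maybe

Answer: no maybe no maybe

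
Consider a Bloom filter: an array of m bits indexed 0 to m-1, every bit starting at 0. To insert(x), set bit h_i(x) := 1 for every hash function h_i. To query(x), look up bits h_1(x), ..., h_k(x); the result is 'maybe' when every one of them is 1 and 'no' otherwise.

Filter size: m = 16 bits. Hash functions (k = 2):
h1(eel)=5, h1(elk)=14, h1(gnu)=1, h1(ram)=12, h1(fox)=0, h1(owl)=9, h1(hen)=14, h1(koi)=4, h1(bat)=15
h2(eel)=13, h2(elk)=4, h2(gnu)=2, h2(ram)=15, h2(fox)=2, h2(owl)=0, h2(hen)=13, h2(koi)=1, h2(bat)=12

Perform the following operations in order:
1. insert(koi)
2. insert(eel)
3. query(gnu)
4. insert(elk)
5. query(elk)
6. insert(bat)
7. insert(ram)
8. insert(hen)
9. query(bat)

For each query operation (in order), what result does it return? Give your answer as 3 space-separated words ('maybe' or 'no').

Start: bits=0000000000000000
Op 1: insert koi -> sets bits 1 4 -> bits=0100100000000000
Op 2: insert eel -> sets bits 5 13 -> bits=0100110000000100
Op 3: query gnu -> checks bit1=1, bit2=0 (has a 0) -> no
Op 4: insert elk -> sets bits 4 14 -> bits=0100110000000110
Op 5: query elk -> checks bit4=1, bit14=1 (all 1) -> maybe
Op 6: insert bat -> sets bits 12 15 -> bits=0100110000001111
Op 7: insert ram -> sets bits 12 15 -> bits=0100110000001111
Op 8: insert hen -> sets bits 13 14 -> bits=0100110000001111
Op 9: query bat -> checks bit12=1, bit15=1 (all 1) -> maybe
Query results in order: no maybe maybe

Answer: no maybe maybe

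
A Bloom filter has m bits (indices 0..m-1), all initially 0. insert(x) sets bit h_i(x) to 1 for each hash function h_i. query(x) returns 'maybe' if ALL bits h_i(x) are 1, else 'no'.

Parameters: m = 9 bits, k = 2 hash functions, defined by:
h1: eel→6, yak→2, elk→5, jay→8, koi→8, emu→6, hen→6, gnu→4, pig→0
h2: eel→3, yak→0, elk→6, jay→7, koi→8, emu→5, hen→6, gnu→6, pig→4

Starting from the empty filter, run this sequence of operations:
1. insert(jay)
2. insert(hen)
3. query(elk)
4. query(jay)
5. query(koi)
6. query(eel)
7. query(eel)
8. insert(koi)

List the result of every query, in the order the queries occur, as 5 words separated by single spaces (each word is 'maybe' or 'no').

Answer: no maybe maybe no no

Derivation:
Start: bits=000000000
Op 1: insert jay -> sets bits 7 8 -> bits=000000011
Op 2: insert hen -> sets bits 6 -> bits=000000111
Op 3: query elk -> checks bit5=0, bit6=1 (has a 0) -> no
Op 4: query jay -> checks bit7=1, bit8=1 (all 1) -> maybe
Op 5: query koi -> checks bit8=1 (all 1) -> maybe
Op 6: query eel -> checks bit3=0, bit6=1 (has a 0) -> no
Op 7: query eel -> checks bit3=0, bit6=1 (has a 0) -> no
Op 8: insert koi -> sets bits 8 -> bits=000000111
Query results in order: no maybe maybe no no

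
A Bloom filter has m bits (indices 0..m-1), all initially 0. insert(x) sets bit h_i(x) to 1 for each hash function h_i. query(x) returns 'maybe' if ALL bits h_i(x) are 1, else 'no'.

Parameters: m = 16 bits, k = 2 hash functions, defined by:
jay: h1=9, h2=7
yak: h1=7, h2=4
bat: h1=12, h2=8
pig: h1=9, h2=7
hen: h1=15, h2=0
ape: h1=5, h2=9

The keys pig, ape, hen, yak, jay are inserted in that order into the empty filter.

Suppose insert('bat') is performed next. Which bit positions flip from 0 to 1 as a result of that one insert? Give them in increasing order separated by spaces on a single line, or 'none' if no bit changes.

Answer: 8 12

Derivation:
Start: bits=0000000000000000
After insert 'pig': sets bits 7 9 -> bits=0000000101000000
After insert 'ape': sets bits 5 9 -> bits=0000010101000000
After insert 'hen': sets bits 0 15 -> bits=1000010101000001
After insert 'yak': sets bits 4 7 -> bits=1000110101000001
After insert 'jay': sets bits 7 9 -> bits=1000110101000001
insert 'bat' would touch bits 8 12; currently bit8=0, bit12=0
Bits that are 0 among those (would change 0->1): 8 12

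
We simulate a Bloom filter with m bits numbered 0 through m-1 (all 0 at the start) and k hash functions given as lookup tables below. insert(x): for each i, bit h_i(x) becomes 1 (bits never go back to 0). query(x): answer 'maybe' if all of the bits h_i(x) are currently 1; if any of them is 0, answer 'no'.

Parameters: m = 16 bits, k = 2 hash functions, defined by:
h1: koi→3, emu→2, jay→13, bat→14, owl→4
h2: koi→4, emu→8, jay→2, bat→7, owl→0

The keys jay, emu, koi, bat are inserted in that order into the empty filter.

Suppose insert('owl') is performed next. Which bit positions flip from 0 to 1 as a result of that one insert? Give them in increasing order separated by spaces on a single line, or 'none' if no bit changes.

Answer: 0

Derivation:
Start: bits=0000000000000000
After insert 'jay': sets bits 2 13 -> bits=0010000000000100
After insert 'emu': sets bits 2 8 -> bits=0010000010000100
After insert 'koi': sets bits 3 4 -> bits=0011100010000100
After insert 'bat': sets bits 7 14 -> bits=0011100110000110
insert 'owl' would touch bits 0 4; currently bit0=0, bit4=1
Bits that are 0 among those (would change 0->1): 0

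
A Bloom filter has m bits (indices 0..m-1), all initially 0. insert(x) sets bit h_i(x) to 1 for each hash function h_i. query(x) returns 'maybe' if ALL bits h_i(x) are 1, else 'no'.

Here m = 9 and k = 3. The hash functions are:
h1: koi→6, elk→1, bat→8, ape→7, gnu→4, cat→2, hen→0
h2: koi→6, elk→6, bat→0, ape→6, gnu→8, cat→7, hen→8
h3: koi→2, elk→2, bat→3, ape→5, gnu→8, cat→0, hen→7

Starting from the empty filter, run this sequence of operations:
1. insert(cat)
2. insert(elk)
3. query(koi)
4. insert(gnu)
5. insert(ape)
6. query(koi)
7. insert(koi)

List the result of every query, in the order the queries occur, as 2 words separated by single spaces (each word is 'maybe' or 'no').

Start: bits=000000000
Op 1: insert cat -> sets bits 0 2 7 -> bits=101000010
Op 2: insert elk -> sets bits 1 2 6 -> bits=111000110
Op 3: query koi -> checks bit2=1, bit6=1 (all 1) -> maybe
Op 4: insert gnu -> sets bits 4 8 -> bits=111010111
Op 5: insert ape -> sets bits 5 6 7 -> bits=111011111
Op 6: query koi -> checks bit2=1, bit6=1 (all 1) -> maybe
Op 7: insert koi -> sets bits 2 6 -> bits=111011111
Query results in order: maybe maybe

Answer: maybe maybe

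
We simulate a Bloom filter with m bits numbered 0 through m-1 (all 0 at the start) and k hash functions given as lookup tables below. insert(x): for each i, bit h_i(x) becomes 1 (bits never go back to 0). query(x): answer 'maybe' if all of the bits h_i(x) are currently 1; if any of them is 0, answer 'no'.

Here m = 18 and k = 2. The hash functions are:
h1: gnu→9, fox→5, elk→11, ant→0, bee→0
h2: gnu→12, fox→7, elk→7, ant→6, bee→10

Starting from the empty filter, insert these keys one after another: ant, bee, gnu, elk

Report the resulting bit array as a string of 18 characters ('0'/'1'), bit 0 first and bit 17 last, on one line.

Start: bits=000000000000000000
After insert 'ant': sets bits 0 6 -> bits=100000100000000000
After insert 'bee': sets bits 0 10 -> bits=100000100010000000
After insert 'gnu': sets bits 9 12 -> bits=100000100110100000
After insert 'elk': sets bits 7 11 -> bits=100000110111100000

Answer: 100000110111100000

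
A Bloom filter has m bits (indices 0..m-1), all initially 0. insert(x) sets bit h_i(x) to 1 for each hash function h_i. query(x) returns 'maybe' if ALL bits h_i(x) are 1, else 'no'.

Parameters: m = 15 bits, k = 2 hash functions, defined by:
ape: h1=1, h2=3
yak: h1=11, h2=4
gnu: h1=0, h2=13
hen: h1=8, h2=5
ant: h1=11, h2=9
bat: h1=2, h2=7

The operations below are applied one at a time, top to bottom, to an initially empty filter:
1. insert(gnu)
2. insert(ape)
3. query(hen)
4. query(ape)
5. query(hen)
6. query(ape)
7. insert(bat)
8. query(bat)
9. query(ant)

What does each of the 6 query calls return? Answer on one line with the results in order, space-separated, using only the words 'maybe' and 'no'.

Answer: no maybe no maybe maybe no

Derivation:
Start: bits=000000000000000
Op 1: insert gnu -> sets bits 0 13 -> bits=100000000000010
Op 2: insert ape -> sets bits 1 3 -> bits=110100000000010
Op 3: query hen -> checks bit5=0, bit8=0 (has a 0) -> no
Op 4: query ape -> checks bit1=1, bit3=1 (all 1) -> maybe
Op 5: query hen -> checks bit5=0, bit8=0 (has a 0) -> no
Op 6: query ape -> checks bit1=1, bit3=1 (all 1) -> maybe
Op 7: insert bat -> sets bits 2 7 -> bits=111100010000010
Op 8: query bat -> checks bit2=1, bit7=1 (all 1) -> maybe
Op 9: query ant -> checks bit9=0, bit11=0 (has a 0) -> no
Query results in order: no maybe no maybe maybe no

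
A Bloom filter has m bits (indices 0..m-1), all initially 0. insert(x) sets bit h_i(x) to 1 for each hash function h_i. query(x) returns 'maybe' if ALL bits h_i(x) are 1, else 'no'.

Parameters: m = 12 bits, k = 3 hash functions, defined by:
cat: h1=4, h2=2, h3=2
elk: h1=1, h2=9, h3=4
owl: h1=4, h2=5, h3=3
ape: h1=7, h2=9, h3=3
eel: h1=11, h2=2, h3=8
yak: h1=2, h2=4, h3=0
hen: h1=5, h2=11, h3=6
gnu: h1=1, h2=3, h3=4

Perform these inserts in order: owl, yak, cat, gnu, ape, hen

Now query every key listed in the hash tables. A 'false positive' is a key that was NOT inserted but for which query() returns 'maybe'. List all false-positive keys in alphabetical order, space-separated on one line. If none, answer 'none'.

Answer: elk

Derivation:
Start: bits=000000000000
After insert 'owl': sets bits 3 4 5 -> bits=000111000000
After insert 'yak': sets bits 0 2 4 -> bits=101111000000
After insert 'cat': sets bits 2 4 -> bits=101111000000
After insert 'gnu': sets bits 1 3 4 -> bits=111111000000
After insert 'ape': sets bits 3 7 9 -> bits=111111010100
After insert 'hen': sets bits 5 6 11 -> bits=111111110101
Not inserted: eel elk — query each against bits=111111110101:
query eel: checks bit2=1, bit8=0, bit11=1 (has a 0) -> no => not a false positive
query elk: checks bit1=1, bit4=1, bit9=1 (all 1) -> maybe => FALSE POSITIVE
False positives (alphabetical): elk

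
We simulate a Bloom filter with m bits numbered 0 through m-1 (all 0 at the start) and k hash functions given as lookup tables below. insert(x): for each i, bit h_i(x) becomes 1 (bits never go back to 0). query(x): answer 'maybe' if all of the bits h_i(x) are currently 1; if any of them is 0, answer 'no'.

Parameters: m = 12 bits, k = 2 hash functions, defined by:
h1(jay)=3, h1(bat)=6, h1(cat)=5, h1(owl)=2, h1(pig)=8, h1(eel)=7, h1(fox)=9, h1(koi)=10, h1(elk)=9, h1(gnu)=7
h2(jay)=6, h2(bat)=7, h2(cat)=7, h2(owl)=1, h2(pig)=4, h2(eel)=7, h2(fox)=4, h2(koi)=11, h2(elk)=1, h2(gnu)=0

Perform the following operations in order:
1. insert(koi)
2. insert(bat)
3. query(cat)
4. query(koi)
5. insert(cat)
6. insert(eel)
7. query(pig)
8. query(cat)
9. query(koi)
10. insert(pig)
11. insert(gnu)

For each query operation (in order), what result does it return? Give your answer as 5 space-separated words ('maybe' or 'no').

Start: bits=000000000000
Op 1: insert koi -> sets bits 10 11 -> bits=000000000011
Op 2: insert bat -> sets bits 6 7 -> bits=000000110011
Op 3: query cat -> checks bit5=0, bit7=1 (has a 0) -> no
Op 4: query koi -> checks bit10=1, bit11=1 (all 1) -> maybe
Op 5: insert cat -> sets bits 5 7 -> bits=000001110011
Op 6: insert eel -> sets bits 7 -> bits=000001110011
Op 7: query pig -> checks bit4=0, bit8=0 (has a 0) -> no
Op 8: query cat -> checks bit5=1, bit7=1 (all 1) -> maybe
Op 9: query koi -> checks bit10=1, bit11=1 (all 1) -> maybe
Op 10: insert pig -> sets bits 4 8 -> bits=000011111011
Op 11: insert gnu -> sets bits 0 7 -> bits=100011111011
Query results in order: no maybe no maybe maybe

Answer: no maybe no maybe maybe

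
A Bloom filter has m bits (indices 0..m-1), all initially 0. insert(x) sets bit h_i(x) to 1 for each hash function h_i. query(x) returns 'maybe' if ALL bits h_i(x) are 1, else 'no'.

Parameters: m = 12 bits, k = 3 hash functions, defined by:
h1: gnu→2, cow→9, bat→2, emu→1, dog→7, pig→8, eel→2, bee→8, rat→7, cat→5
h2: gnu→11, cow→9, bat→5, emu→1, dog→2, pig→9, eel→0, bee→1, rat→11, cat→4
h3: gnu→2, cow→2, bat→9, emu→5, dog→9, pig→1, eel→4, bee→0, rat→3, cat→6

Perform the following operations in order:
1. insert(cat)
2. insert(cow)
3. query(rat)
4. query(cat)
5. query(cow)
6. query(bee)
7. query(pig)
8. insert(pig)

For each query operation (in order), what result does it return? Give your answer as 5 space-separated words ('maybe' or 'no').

Start: bits=000000000000
Op 1: insert cat -> sets bits 4 5 6 -> bits=000011100000
Op 2: insert cow -> sets bits 2 9 -> bits=001011100100
Op 3: query rat -> checks bit3=0, bit7=0, bit11=0 (has a 0) -> no
Op 4: query cat -> checks bit4=1, bit5=1, bit6=1 (all 1) -> maybe
Op 5: query cow -> checks bit2=1, bit9=1 (all 1) -> maybe
Op 6: query bee -> checks bit0=0, bit1=0, bit8=0 (has a 0) -> no
Op 7: query pig -> checks bit1=0, bit8=0, bit9=1 (has a 0) -> no
Op 8: insert pig -> sets bits 1 8 9 -> bits=011011101100
Query results in order: no maybe maybe no no

Answer: no maybe maybe no no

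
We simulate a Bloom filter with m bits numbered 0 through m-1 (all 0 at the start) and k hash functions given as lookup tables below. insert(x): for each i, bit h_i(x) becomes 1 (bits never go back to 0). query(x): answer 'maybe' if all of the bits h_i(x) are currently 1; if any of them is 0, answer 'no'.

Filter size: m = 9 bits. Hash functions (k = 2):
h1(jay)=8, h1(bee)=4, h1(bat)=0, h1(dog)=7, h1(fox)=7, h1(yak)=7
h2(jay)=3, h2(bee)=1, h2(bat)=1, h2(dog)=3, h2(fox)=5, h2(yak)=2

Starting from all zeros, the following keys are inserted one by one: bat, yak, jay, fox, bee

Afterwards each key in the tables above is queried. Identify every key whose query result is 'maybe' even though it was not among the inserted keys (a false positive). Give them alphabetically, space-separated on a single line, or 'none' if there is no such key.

Start: bits=000000000
After insert 'bat': sets bits 0 1 -> bits=110000000
After insert 'yak': sets bits 2 7 -> bits=111000010
After insert 'jay': sets bits 3 8 -> bits=111100011
After insert 'fox': sets bits 5 7 -> bits=111101011
After insert 'bee': sets bits 1 4 -> bits=111111011
Not inserted: dog — query each against bits=111111011:
query dog: checks bit3=1, bit7=1 (all 1) -> maybe => FALSE POSITIVE
False positives (alphabetical): dog

Answer: dog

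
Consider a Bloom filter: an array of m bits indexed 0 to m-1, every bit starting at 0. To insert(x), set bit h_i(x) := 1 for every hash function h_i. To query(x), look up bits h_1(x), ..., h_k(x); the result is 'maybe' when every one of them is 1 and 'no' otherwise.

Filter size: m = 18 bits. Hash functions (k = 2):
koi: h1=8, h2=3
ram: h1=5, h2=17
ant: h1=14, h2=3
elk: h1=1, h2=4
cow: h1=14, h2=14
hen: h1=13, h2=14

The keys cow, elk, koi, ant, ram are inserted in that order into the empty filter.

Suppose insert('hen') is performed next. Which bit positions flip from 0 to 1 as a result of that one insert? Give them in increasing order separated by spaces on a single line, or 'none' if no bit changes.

Answer: 13

Derivation:
Start: bits=000000000000000000
After insert 'cow': sets bits 14 -> bits=000000000000001000
After insert 'elk': sets bits 1 4 -> bits=010010000000001000
After insert 'koi': sets bits 3 8 -> bits=010110001000001000
After insert 'ant': sets bits 3 14 -> bits=010110001000001000
After insert 'ram': sets bits 5 17 -> bits=010111001000001001
insert 'hen' would touch bits 13 14; currently bit13=0, bit14=1
Bits that are 0 among those (would change 0->1): 13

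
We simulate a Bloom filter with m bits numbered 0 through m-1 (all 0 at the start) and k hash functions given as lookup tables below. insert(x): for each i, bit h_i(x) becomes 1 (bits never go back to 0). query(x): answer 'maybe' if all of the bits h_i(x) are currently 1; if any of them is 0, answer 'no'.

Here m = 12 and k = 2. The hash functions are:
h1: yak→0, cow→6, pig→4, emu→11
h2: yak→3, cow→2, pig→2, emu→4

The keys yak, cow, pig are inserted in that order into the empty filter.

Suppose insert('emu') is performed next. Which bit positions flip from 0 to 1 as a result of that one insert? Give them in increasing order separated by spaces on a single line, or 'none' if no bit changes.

Start: bits=000000000000
After insert 'yak': sets bits 0 3 -> bits=100100000000
After insert 'cow': sets bits 2 6 -> bits=101100100000
After insert 'pig': sets bits 2 4 -> bits=101110100000
insert 'emu' would touch bits 4 11; currently bit4=1, bit11=0
Bits that are 0 among those (would change 0->1): 11

Answer: 11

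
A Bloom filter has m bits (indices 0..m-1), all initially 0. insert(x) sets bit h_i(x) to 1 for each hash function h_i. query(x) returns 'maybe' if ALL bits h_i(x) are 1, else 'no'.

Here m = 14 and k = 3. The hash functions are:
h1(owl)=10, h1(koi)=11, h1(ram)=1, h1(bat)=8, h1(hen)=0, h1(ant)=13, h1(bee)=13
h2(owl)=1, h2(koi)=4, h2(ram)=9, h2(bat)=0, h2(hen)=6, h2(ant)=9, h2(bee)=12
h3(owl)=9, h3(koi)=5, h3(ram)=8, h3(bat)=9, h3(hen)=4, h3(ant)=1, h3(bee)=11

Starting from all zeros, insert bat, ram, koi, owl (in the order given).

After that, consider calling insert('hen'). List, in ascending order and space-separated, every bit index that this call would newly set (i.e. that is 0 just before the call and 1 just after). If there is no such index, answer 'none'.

Answer: 6

Derivation:
Start: bits=00000000000000
After insert 'bat': sets bits 0 8 9 -> bits=10000000110000
After insert 'ram': sets bits 1 8 9 -> bits=11000000110000
After insert 'koi': sets bits 4 5 11 -> bits=11001100110100
After insert 'owl': sets bits 1 9 10 -> bits=11001100111100
insert 'hen' would touch bits 0 4 6; currently bit0=1, bit4=1, bit6=0
Bits that are 0 among those (would change 0->1): 6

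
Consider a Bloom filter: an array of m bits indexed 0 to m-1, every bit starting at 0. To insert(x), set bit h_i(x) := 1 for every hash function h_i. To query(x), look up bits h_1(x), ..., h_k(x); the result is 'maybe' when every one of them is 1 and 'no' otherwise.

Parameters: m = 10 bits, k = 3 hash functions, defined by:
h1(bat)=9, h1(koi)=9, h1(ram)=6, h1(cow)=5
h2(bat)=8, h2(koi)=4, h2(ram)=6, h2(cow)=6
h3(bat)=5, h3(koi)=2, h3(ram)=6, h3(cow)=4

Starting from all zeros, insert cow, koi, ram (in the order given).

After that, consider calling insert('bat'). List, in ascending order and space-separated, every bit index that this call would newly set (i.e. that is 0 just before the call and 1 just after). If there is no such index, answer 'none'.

Start: bits=0000000000
After insert 'cow': sets bits 4 5 6 -> bits=0000111000
After insert 'koi': sets bits 2 4 9 -> bits=0010111001
After insert 'ram': sets bits 6 -> bits=0010111001
insert 'bat' would touch bits 5 8 9; currently bit5=1, bit8=0, bit9=1
Bits that are 0 among those (would change 0->1): 8

Answer: 8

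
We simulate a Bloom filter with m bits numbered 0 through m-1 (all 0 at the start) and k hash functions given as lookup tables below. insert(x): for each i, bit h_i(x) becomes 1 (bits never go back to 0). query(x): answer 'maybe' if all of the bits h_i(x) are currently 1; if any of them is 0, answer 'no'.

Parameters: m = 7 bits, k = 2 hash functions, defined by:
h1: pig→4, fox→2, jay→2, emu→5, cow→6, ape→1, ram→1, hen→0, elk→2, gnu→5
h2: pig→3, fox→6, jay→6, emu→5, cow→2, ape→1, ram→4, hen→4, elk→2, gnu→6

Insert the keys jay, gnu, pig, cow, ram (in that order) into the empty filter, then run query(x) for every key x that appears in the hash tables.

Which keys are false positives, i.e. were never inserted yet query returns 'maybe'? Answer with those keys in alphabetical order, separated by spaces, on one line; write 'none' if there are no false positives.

Answer: ape elk emu fox

Derivation:
Start: bits=0000000
After insert 'jay': sets bits 2 6 -> bits=0010001
After insert 'gnu': sets bits 5 6 -> bits=0010011
After insert 'pig': sets bits 3 4 -> bits=0011111
After insert 'cow': sets bits 2 6 -> bits=0011111
After insert 'ram': sets bits 1 4 -> bits=0111111
Not inserted: ape elk emu fox hen — query each against bits=0111111:
query ape: checks bit1=1 (all 1) -> maybe => FALSE POSITIVE
query elk: checks bit2=1 (all 1) -> maybe => FALSE POSITIVE
query emu: checks bit5=1 (all 1) -> maybe => FALSE POSITIVE
query fox: checks bit2=1, bit6=1 (all 1) -> maybe => FALSE POSITIVE
query hen: checks bit0=0, bit4=1 (has a 0) -> no => not a false positive
False positives (alphabetical): ape elk emu fox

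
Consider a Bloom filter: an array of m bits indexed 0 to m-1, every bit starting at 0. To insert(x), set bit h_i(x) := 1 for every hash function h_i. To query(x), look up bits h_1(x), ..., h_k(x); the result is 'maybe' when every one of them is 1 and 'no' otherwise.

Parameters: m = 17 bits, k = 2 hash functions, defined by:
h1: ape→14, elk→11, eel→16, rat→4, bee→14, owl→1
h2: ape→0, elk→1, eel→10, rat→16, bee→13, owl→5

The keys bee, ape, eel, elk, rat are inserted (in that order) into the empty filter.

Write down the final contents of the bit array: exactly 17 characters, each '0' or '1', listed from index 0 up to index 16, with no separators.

Start: bits=00000000000000000
After insert 'bee': sets bits 13 14 -> bits=00000000000001100
After insert 'ape': sets bits 0 14 -> bits=10000000000001100
After insert 'eel': sets bits 10 16 -> bits=10000000001001101
After insert 'elk': sets bits 1 11 -> bits=11000000001101101
After insert 'rat': sets bits 4 16 -> bits=11001000001101101

Answer: 11001000001101101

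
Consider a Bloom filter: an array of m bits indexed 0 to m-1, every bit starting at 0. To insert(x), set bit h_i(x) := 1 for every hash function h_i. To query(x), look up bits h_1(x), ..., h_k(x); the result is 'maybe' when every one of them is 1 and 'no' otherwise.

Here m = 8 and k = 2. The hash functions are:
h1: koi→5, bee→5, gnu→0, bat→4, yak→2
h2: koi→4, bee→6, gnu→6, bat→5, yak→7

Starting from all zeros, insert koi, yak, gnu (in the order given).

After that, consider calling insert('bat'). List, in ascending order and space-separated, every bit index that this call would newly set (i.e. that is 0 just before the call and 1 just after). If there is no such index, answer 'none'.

Answer: none

Derivation:
Start: bits=00000000
After insert 'koi': sets bits 4 5 -> bits=00001100
After insert 'yak': sets bits 2 7 -> bits=00101101
After insert 'gnu': sets bits 0 6 -> bits=10101111
insert 'bat' would touch bits 4 5; currently bit4=1, bit5=1
Bits that are 0 among those (would change 0->1): none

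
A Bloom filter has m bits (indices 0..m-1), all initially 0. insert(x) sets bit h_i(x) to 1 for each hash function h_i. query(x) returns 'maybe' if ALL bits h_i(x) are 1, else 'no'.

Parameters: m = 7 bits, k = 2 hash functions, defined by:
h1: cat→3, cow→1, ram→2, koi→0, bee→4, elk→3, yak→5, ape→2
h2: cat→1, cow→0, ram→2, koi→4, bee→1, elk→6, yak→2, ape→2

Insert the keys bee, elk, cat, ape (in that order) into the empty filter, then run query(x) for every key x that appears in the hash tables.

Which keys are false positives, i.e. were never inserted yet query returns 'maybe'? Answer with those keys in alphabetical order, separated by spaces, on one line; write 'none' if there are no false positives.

Start: bits=0000000
After insert 'bee': sets bits 1 4 -> bits=0100100
After insert 'elk': sets bits 3 6 -> bits=0101101
After insert 'cat': sets bits 1 3 -> bits=0101101
After insert 'ape': sets bits 2 -> bits=0111101
Not inserted: cow koi ram yak — query each against bits=0111101:
query cow: checks bit0=0, bit1=1 (has a 0) -> no => not a false positive
query koi: checks bit0=0, bit4=1 (has a 0) -> no => not a false positive
query ram: checks bit2=1 (all 1) -> maybe => FALSE POSITIVE
query yak: checks bit2=1, bit5=0 (has a 0) -> no => not a false positive
False positives (alphabetical): ram

Answer: ram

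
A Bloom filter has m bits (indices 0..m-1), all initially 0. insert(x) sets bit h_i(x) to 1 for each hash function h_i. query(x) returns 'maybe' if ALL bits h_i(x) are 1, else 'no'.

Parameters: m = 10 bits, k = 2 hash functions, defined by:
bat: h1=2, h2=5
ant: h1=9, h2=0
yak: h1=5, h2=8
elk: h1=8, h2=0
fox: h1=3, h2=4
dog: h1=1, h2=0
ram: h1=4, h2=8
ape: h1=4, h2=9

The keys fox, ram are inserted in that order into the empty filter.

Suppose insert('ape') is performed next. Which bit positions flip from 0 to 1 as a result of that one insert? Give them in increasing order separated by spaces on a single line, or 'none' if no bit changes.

Answer: 9

Derivation:
Start: bits=0000000000
After insert 'fox': sets bits 3 4 -> bits=0001100000
After insert 'ram': sets bits 4 8 -> bits=0001100010
insert 'ape' would touch bits 4 9; currently bit4=1, bit9=0
Bits that are 0 among those (would change 0->1): 9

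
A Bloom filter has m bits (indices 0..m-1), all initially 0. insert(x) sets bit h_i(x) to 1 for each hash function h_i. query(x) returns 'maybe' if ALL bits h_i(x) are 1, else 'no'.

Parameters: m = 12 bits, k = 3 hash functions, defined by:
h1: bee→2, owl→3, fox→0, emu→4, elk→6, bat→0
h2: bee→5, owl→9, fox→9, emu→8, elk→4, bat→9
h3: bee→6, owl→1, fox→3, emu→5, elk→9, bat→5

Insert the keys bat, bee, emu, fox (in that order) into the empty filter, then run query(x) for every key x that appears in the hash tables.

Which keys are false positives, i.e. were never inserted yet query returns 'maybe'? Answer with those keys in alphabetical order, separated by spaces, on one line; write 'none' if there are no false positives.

Answer: elk

Derivation:
Start: bits=000000000000
After insert 'bat': sets bits 0 5 9 -> bits=100001000100
After insert 'bee': sets bits 2 5 6 -> bits=101001100100
After insert 'emu': sets bits 4 5 8 -> bits=101011101100
After insert 'fox': sets bits 0 3 9 -> bits=101111101100
Not inserted: elk owl — query each against bits=101111101100:
query elk: checks bit4=1, bit6=1, bit9=1 (all 1) -> maybe => FALSE POSITIVE
query owl: checks bit1=0, bit3=1, bit9=1 (has a 0) -> no => not a false positive
False positives (alphabetical): elk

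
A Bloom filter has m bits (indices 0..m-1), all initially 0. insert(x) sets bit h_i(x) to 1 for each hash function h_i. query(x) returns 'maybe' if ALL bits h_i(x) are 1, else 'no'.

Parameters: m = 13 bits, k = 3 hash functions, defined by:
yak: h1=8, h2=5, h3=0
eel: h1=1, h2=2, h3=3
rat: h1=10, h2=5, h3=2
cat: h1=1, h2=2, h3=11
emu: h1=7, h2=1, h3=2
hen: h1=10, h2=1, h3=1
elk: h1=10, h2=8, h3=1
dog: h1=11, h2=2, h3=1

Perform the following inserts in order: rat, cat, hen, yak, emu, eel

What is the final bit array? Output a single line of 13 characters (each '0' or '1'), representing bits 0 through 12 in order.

Start: bits=0000000000000
After insert 'rat': sets bits 2 5 10 -> bits=0010010000100
After insert 'cat': sets bits 1 2 11 -> bits=0110010000110
After insert 'hen': sets bits 1 10 -> bits=0110010000110
After insert 'yak': sets bits 0 5 8 -> bits=1110010010110
After insert 'emu': sets bits 1 2 7 -> bits=1110010110110
After insert 'eel': sets bits 1 2 3 -> bits=1111010110110

Answer: 1111010110110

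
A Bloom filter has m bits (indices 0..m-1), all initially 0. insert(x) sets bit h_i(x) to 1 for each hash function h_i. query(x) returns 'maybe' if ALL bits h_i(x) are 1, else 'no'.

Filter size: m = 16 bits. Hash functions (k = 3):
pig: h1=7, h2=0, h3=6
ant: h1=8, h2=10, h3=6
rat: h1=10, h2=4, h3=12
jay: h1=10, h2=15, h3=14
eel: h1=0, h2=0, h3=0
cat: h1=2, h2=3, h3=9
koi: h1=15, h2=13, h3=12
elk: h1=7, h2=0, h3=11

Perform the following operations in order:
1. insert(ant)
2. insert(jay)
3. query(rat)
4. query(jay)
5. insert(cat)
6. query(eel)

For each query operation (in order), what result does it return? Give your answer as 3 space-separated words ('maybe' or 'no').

Start: bits=0000000000000000
Op 1: insert ant -> sets bits 6 8 10 -> bits=0000001010100000
Op 2: insert jay -> sets bits 10 14 15 -> bits=0000001010100011
Op 3: query rat -> checks bit4=0, bit10=1, bit12=0 (has a 0) -> no
Op 4: query jay -> checks bit10=1, bit14=1, bit15=1 (all 1) -> maybe
Op 5: insert cat -> sets bits 2 3 9 -> bits=0011001011100011
Op 6: query eel -> checks bit0=0 (has a 0) -> no
Query results in order: no maybe no

Answer: no maybe no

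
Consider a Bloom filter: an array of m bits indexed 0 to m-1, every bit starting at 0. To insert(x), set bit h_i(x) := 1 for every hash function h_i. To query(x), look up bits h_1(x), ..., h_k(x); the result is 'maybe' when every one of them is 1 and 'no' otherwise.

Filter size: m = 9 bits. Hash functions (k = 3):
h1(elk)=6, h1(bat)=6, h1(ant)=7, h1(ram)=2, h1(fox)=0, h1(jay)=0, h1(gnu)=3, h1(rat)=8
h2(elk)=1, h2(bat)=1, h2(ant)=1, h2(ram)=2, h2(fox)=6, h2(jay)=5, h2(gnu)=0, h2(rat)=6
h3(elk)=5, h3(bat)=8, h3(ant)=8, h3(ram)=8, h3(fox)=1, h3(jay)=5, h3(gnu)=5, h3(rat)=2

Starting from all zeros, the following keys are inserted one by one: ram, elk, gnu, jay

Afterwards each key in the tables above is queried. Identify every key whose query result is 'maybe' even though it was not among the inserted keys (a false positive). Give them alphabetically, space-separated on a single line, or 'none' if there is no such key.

Answer: bat fox rat

Derivation:
Start: bits=000000000
After insert 'ram': sets bits 2 8 -> bits=001000001
After insert 'elk': sets bits 1 5 6 -> bits=011001101
After insert 'gnu': sets bits 0 3 5 -> bits=111101101
After insert 'jay': sets bits 0 5 -> bits=111101101
Not inserted: ant bat fox rat — query each against bits=111101101:
query ant: checks bit1=1, bit7=0, bit8=1 (has a 0) -> no => not a false positive
query bat: checks bit1=1, bit6=1, bit8=1 (all 1) -> maybe => FALSE POSITIVE
query fox: checks bit0=1, bit1=1, bit6=1 (all 1) -> maybe => FALSE POSITIVE
query rat: checks bit2=1, bit6=1, bit8=1 (all 1) -> maybe => FALSE POSITIVE
False positives (alphabetical): bat fox rat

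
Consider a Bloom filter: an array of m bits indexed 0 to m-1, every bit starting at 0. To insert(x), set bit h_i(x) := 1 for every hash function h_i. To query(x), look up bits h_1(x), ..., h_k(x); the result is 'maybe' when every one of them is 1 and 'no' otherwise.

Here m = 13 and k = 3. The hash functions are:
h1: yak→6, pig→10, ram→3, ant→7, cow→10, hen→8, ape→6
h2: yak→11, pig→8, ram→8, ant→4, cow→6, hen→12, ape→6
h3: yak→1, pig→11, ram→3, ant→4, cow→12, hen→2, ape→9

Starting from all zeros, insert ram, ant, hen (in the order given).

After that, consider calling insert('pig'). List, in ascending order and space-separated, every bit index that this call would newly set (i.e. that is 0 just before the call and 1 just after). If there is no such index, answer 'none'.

Answer: 10 11

Derivation:
Start: bits=0000000000000
After insert 'ram': sets bits 3 8 -> bits=0001000010000
After insert 'ant': sets bits 4 7 -> bits=0001100110000
After insert 'hen': sets bits 2 8 12 -> bits=0011100110001
insert 'pig' would touch bits 8 10 11; currently bit8=1, bit10=0, bit11=0
Bits that are 0 among those (would change 0->1): 10 11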